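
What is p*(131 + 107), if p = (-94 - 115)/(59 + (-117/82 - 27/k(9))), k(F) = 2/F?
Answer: 2039422/2621 ≈ 778.11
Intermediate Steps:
p = 8569/2621 (p = (-94 - 115)/(59 + (-117/82 - 27/(2/9))) = -209/(59 + (-117*1/82 - 27/(2*(⅑)))) = -209/(59 + (-117/82 - 27/2/9)) = -209/(59 + (-117/82 - 27*9/2)) = -209/(59 + (-117/82 - 243/2)) = -209/(59 - 5040/41) = -209/(-2621/41) = -209*(-41/2621) = 8569/2621 ≈ 3.2694)
p*(131 + 107) = 8569*(131 + 107)/2621 = (8569/2621)*238 = 2039422/2621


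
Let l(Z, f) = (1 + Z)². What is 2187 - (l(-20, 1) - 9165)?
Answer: 10991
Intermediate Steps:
2187 - (l(-20, 1) - 9165) = 2187 - ((1 - 20)² - 9165) = 2187 - ((-19)² - 9165) = 2187 - (361 - 9165) = 2187 - 1*(-8804) = 2187 + 8804 = 10991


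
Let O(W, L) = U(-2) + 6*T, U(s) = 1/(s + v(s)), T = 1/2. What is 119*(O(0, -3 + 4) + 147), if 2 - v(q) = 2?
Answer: 35581/2 ≈ 17791.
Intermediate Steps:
v(q) = 0 (v(q) = 2 - 1*2 = 2 - 2 = 0)
T = ½ ≈ 0.50000
U(s) = 1/s (U(s) = 1/(s + 0) = 1/s)
O(W, L) = 5/2 (O(W, L) = 1/(-2) + 6*(½) = -½ + 3 = 5/2)
119*(O(0, -3 + 4) + 147) = 119*(5/2 + 147) = 119*(299/2) = 35581/2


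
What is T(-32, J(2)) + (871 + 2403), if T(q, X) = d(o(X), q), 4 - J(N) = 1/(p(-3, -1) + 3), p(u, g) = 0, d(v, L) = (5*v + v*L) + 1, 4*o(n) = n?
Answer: 13001/4 ≈ 3250.3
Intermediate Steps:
o(n) = n/4
d(v, L) = 1 + 5*v + L*v (d(v, L) = (5*v + L*v) + 1 = 1 + 5*v + L*v)
J(N) = 11/3 (J(N) = 4 - 1/(0 + 3) = 4 - 1/3 = 4 - 1*⅓ = 4 - ⅓ = 11/3)
T(q, X) = 1 + 5*X/4 + X*q/4 (T(q, X) = 1 + 5*(X/4) + q*(X/4) = 1 + 5*X/4 + X*q/4)
T(-32, J(2)) + (871 + 2403) = (1 + (5/4)*(11/3) + (¼)*(11/3)*(-32)) + (871 + 2403) = (1 + 55/12 - 88/3) + 3274 = -95/4 + 3274 = 13001/4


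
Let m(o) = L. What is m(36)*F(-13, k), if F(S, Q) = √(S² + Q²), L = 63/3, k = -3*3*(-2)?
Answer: 21*√493 ≈ 466.28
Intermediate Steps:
k = 18 (k = -9*(-2) = 18)
L = 21 (L = 63*(⅓) = 21)
m(o) = 21
F(S, Q) = √(Q² + S²)
m(36)*F(-13, k) = 21*√(18² + (-13)²) = 21*√(324 + 169) = 21*√493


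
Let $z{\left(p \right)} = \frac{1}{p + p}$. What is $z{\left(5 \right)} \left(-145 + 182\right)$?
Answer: $\frac{37}{10} \approx 3.7$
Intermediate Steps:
$z{\left(p \right)} = \frac{1}{2 p}$
$z{\left(5 \right)} \left(-145 + 182\right) = \frac{1}{2 \cdot 5} \left(-145 + 182\right) = \frac{1}{2} \cdot \frac{1}{5} \cdot 37 = \frac{1}{10} \cdot 37 = \frac{37}{10}$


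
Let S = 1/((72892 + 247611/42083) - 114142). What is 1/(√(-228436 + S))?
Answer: -I*√688179819681201809177493/396490914530687 ≈ -0.0020923*I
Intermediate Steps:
S = -42083/1735676139 (S = 1/((72892 + 247611*(1/42083)) - 114142) = 1/((72892 + 247611/42083) - 114142) = 1/(3067761647/42083 - 114142) = 1/(-1735676139/42083) = -42083/1735676139 ≈ -2.4246e-5)
1/(√(-228436 + S)) = 1/(√(-228436 - 42083/1735676139)) = 1/(√(-396490914530687/1735676139)) = 1/(I*√688179819681201809177493/1735676139) = -I*√688179819681201809177493/396490914530687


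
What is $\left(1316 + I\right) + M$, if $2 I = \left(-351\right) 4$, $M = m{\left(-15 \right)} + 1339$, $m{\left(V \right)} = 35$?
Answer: $1988$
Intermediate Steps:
$M = 1374$ ($M = 35 + 1339 = 1374$)
$I = -702$ ($I = \frac{\left(-351\right) 4}{2} = \frac{1}{2} \left(-1404\right) = -702$)
$\left(1316 + I\right) + M = \left(1316 - 702\right) + 1374 = 614 + 1374 = 1988$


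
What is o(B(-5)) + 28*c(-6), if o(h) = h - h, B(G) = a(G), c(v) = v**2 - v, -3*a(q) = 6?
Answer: 1176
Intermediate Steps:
a(q) = -2 (a(q) = -1/3*6 = -2)
B(G) = -2
o(h) = 0
o(B(-5)) + 28*c(-6) = 0 + 28*(-6*(-1 - 6)) = 0 + 28*(-6*(-7)) = 0 + 28*42 = 0 + 1176 = 1176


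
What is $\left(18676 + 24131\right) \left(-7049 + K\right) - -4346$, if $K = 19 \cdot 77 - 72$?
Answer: $-242197660$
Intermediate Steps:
$K = 1391$ ($K = 1463 - 72 = 1391$)
$\left(18676 + 24131\right) \left(-7049 + K\right) - -4346 = \left(18676 + 24131\right) \left(-7049 + 1391\right) - -4346 = 42807 \left(-5658\right) + 4346 = -242202006 + 4346 = -242197660$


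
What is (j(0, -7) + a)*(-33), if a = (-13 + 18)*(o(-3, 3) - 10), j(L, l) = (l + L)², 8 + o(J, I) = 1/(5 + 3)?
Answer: 10659/8 ≈ 1332.4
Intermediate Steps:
o(J, I) = -63/8 (o(J, I) = -8 + 1/(5 + 3) = -8 + 1/8 = -8 + ⅛ = -63/8)
j(L, l) = (L + l)²
a = -715/8 (a = (-13 + 18)*(-63/8 - 10) = 5*(-143/8) = -715/8 ≈ -89.375)
(j(0, -7) + a)*(-33) = ((0 - 7)² - 715/8)*(-33) = ((-7)² - 715/8)*(-33) = (49 - 715/8)*(-33) = -323/8*(-33) = 10659/8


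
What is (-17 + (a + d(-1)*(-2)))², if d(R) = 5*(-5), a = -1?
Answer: 1024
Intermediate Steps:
d(R) = -25
(-17 + (a + d(-1)*(-2)))² = (-17 + (-1 - 25*(-2)))² = (-17 + (-1 + 50))² = (-17 + 49)² = 32² = 1024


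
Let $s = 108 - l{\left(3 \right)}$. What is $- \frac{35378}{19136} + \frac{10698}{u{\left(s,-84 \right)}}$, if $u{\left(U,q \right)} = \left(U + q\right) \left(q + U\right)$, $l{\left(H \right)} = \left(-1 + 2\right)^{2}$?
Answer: $\frac{4043521}{220064} \approx 18.374$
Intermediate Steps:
$l{\left(H \right)} = 1$ ($l{\left(H \right)} = 1^{2} = 1$)
$s = 107$ ($s = 108 - 1 = 107$)
$u{\left(U,q \right)} = \left(U + q\right)^{2}$ ($u{\left(U,q \right)} = \left(U + q\right) \left(U + q\right) = \left(U + q\right)^{2}$)
$- \frac{35378}{19136} + \frac{10698}{u{\left(s,-84 \right)}} = - \frac{35378}{19136} + \frac{10698}{\left(107 - 84\right)^{2}} = \left(-35378\right) \frac{1}{19136} + \frac{10698}{23^{2}} = - \frac{17689}{9568} + \frac{10698}{529} = \frac{4043521}{220064}$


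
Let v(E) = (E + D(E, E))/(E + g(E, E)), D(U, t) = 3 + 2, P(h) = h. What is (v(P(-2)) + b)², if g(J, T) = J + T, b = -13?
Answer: 729/4 ≈ 182.25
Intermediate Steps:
D(U, t) = 5
v(E) = (5 + E)/(3*E) (v(E) = (E + 5)/(E + (E + E)) = (5 + E)/(E + 2*E) = (5 + E)/((3*E)) = (5 + E)*(1/(3*E)) = (5 + E)/(3*E))
(v(P(-2)) + b)² = ((⅓)*(5 - 2)/(-2) - 13)² = ((⅓)*(-½)*3 - 13)² = (-½ - 13)² = (-27/2)² = 729/4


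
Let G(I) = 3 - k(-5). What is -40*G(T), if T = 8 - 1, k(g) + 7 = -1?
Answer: -440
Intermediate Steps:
k(g) = -8 (k(g) = -7 - 1 = -8)
T = 7
G(I) = 11 (G(I) = 3 - 1*(-8) = 3 + 8 = 11)
-40*G(T) = -40*11 = -440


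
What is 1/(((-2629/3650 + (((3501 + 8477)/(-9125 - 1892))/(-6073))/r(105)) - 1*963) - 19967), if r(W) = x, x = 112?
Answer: -6837817830200/143120452277368567 ≈ -4.7777e-5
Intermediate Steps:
r(W) = 112
1/(((-2629/3650 + (((3501 + 8477)/(-9125 - 1892))/(-6073))/r(105)) - 1*963) - 19967) = 1/(((-2629/3650 + (((3501 + 8477)/(-9125 - 1892))/(-6073))/112) - 1*963) - 19967) = 1/(((-2629*1/3650 + ((11978/(-11017))*(-1/6073))*(1/112)) - 963) - 19967) = 1/(((-2629/3650 + ((11978*(-1/11017))*(-1/6073))*(1/112)) - 963) - 19967) = 1/(((-2629/3650 - 11978/11017*(-1/6073)*(1/112)) - 963) - 19967) = 1/(((-2629/3650 + (11978/66906241)*(1/112)) - 963) - 19967) = 1/(((-2629/3650 + 5989/3746749496) - 963) - 19967) = 1/((-4925091282567/6837817830200 - 963) - 19967) = 1/(-6589743661765167/6837817830200 - 19967) = 1/(-143120452277368567/6837817830200) = -6837817830200/143120452277368567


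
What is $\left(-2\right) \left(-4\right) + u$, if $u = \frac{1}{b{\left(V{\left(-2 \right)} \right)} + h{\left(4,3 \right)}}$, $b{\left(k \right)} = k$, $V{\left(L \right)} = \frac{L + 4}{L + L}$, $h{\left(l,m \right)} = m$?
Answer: $\frac{42}{5} \approx 8.4$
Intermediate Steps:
$V{\left(L \right)} = \frac{4 + L}{2 L}$
$u = \frac{2}{5}$ ($u = \frac{1}{\frac{4 - 2}{2 \left(-2\right)} + 3} = \frac{1}{\frac{1}{2} \left(- \frac{1}{2}\right) 2 + 3} = \frac{1}{- \frac{1}{2} + 3} = \frac{1}{\frac{5}{2}} = \frac{2}{5} \approx 0.4$)
$\left(-2\right) \left(-4\right) + u = \left(-2\right) \left(-4\right) + \frac{2}{5} = 8 + \frac{2}{5} = \frac{42}{5}$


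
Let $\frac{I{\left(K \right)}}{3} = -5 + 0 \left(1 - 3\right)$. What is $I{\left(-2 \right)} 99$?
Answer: $-1485$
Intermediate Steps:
$I{\left(K \right)} = -15$ ($I{\left(K \right)} = 3 \left(-5 + 0 \left(1 - 3\right)\right) = 3 \left(-5 + 0 \left(-2\right)\right) = 3 \left(-5 + 0\right) = 3 \left(-5\right) = -15$)
$I{\left(-2 \right)} 99 = \left(-15\right) 99 = -1485$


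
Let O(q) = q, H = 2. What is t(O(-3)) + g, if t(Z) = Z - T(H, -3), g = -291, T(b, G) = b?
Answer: -296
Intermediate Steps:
t(Z) = -2 + Z (t(Z) = Z - 1*2 = Z - 2 = -2 + Z)
t(O(-3)) + g = (-2 - 3) - 291 = -5 - 291 = -296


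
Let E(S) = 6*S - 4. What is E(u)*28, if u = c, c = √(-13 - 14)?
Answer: -112 + 504*I*√3 ≈ -112.0 + 872.95*I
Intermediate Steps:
c = 3*I*√3 (c = √(-27) = 3*I*√3 ≈ 5.1962*I)
u = 3*I*√3 ≈ 5.1962*I
E(S) = -4 + 6*S
E(u)*28 = (-4 + 6*(3*I*√3))*28 = (-4 + 18*I*√3)*28 = -112 + 504*I*√3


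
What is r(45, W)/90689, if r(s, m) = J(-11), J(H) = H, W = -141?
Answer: -11/90689 ≈ -0.00012129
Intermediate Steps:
r(s, m) = -11
r(45, W)/90689 = -11/90689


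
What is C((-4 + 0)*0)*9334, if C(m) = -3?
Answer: -28002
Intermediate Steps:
C((-4 + 0)*0)*9334 = -3*9334 = -28002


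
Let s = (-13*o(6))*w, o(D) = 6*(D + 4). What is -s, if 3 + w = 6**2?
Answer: 25740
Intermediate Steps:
o(D) = 24 + 6*D (o(D) = 6*(4 + D) = 24 + 6*D)
w = 33 (w = -3 + 6**2 = -3 + 36 = 33)
s = -25740 (s = -13*(24 + 6*6)*33 = -13*(24 + 36)*33 = -13*60*33 = -780*33 = -25740)
-s = -1*(-25740) = 25740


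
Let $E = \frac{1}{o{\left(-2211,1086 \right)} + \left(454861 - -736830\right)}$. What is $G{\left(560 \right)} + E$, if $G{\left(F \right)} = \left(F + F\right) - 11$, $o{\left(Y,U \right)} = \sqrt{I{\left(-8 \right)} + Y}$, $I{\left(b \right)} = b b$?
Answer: $\frac{1574921333957143}{1420127441628} - \frac{i \sqrt{2147}}{1420127441628} \approx 1109.0 - 3.2628 \cdot 10^{-11} i$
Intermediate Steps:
$I{\left(b \right)} = b^{2}$
$o{\left(Y,U \right)} = \sqrt{64 + Y}$ ($o{\left(Y,U \right)} = \sqrt{\left(-8\right)^{2} + Y} = \sqrt{64 + Y}$)
$E = \frac{1}{1191691 + i \sqrt{2147}}$ ($E = \frac{1}{\sqrt{64 - 2211} + \left(454861 - -736830\right)} = \frac{1}{\sqrt{-2147} + \left(454861 + 736830\right)} = \frac{1}{i \sqrt{2147} + 1191691} = \frac{1}{1191691 + i \sqrt{2147}} \approx 8.3914 \cdot 10^{-7} - 3.3 \cdot 10^{-11} i$)
$G{\left(F \right)} = -11 + 2 F$ ($G{\left(F \right)} = 2 F - 11 = -11 + 2 F$)
$G{\left(560 \right)} + E = \left(-11 + 2 \cdot 560\right) + \left(\frac{1191691}{1420127441628} - \frac{i \sqrt{2147}}{1420127441628}\right) = \left(-11 + 1120\right) + \left(\frac{1191691}{1420127441628} - \frac{i \sqrt{2147}}{1420127441628}\right) = 1109 + \left(\frac{1191691}{1420127441628} - \frac{i \sqrt{2147}}{1420127441628}\right) = \frac{1574921333957143}{1420127441628} - \frac{i \sqrt{2147}}{1420127441628}$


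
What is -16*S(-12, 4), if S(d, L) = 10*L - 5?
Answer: -560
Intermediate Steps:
S(d, L) = -5 + 10*L
-16*S(-12, 4) = -16*(-5 + 10*4) = -16*(-5 + 40) = -16*35 = -560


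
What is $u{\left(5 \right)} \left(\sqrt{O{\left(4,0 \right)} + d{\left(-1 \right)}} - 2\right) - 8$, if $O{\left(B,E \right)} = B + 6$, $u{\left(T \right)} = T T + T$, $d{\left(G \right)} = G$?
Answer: $22$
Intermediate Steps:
$u{\left(T \right)} = T + T^{2}$ ($u{\left(T \right)} = T^{2} + T = T + T^{2}$)
$O{\left(B,E \right)} = 6 + B$
$u{\left(5 \right)} \left(\sqrt{O{\left(4,0 \right)} + d{\left(-1 \right)}} - 2\right) - 8 = 5 \left(1 + 5\right) \left(\sqrt{\left(6 + 4\right) - 1} - 2\right) - 8 = 5 \cdot 6 \left(\sqrt{10 - 1} - 2\right) - 8 = 30 \left(\sqrt{9} - 2\right) - 8 = 30 \left(3 - 2\right) - 8 = 30 \cdot 1 - 8 = 30 - 8 = 22$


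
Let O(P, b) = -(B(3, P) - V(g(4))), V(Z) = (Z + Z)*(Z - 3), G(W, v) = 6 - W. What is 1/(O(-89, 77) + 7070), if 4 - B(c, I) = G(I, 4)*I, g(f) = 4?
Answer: -1/1381 ≈ -0.00072411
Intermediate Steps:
V(Z) = 2*Z*(-3 + Z) (V(Z) = (2*Z)*(-3 + Z) = 2*Z*(-3 + Z))
B(c, I) = 4 - I*(6 - I) (B(c, I) = 4 - (6 - I)*I = 4 - I*(6 - I))
O(P, b) = 4 - P*(-6 + P) (O(P, b) = -((4 + P*(-6 + P)) - 2*4*(-3 + 4)) = -((4 + P*(-6 + P)) - 2*4) = -((4 + P*(-6 + P)) - 1*8) = -((4 + P*(-6 + P)) - 8) = -(-4 + P*(-6 + P)) = 4 - P*(-6 + P))
1/(O(-89, 77) + 7070) = 1/((4 - 1*(-89)*(-6 - 89)) + 7070) = 1/((4 - 1*(-89)*(-95)) + 7070) = 1/((4 - 8455) + 7070) = 1/(-8451 + 7070) = 1/(-1381) = -1/1381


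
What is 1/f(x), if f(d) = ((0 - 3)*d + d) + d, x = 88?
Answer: -1/88 ≈ -0.011364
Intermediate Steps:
f(d) = -d (f(d) = (-3*d + d) + d = -2*d + d = -d)
1/f(x) = 1/(-1*88) = 1/(-88) = -1/88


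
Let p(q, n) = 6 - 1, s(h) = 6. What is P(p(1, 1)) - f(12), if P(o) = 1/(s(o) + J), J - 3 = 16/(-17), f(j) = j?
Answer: -1627/137 ≈ -11.876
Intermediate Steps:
p(q, n) = 5
J = 35/17 (J = 3 + 16/(-17) = 3 + 16*(-1/17) = 3 - 16/17 = 35/17 ≈ 2.0588)
P(o) = 17/137 (P(o) = 1/(6 + 35/17) = 1/(137/17) = 17/137)
P(p(1, 1)) - f(12) = 17/137 - 1*12 = 17/137 - 12 = -1627/137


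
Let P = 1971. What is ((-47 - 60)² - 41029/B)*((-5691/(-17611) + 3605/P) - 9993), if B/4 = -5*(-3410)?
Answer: -412132368619342051/3603210600 ≈ -1.1438e+8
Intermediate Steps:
B = 68200 (B = 4*(-5*(-3410)) = 4*17050 = 68200)
((-47 - 60)² - 41029/B)*((-5691/(-17611) + 3605/P) - 9993) = ((-47 - 60)² - 41029/68200)*((-5691/(-17611) + 3605/1971) - 9993) = ((-107)² - 41029*1/68200)*((-5691*(-1/17611) + 3605*(1/1971)) - 9993) = (11449 - 41029/68200)*((5691/17611 + 3605/1971) - 9993) = 780780771*(74704616/34711281 - 9993)/68200 = (780780771/68200)*(-346795126417/34711281) = -412132368619342051/3603210600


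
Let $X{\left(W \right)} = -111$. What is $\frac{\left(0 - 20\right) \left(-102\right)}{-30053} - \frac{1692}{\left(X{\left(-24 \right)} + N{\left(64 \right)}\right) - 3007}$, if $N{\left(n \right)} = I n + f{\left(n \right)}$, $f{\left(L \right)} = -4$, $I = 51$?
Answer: $- \frac{25569678}{2133763} \approx -11.983$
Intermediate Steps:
$N{\left(n \right)} = -4 + 51 n$ ($N{\left(n \right)} = 51 n - 4 = -4 + 51 n$)
$\frac{\left(0 - 20\right) \left(-102\right)}{-30053} - \frac{1692}{\left(X{\left(-24 \right)} + N{\left(64 \right)}\right) - 3007} = \frac{\left(0 - 20\right) \left(-102\right)}{-30053} - \frac{1692}{\left(-111 + \left(-4 + 51 \cdot 64\right)\right) - 3007} = \left(-20\right) \left(-102\right) \left(- \frac{1}{30053}\right) - \frac{1692}{\left(-111 + \left(-4 + 3264\right)\right) - 3007} = 2040 \left(- \frac{1}{30053}\right) - \frac{1692}{\left(-111 + 3260\right) - 3007} = - \frac{2040}{30053} - \frac{1692}{3149 - 3007} = - \frac{2040}{30053} - \frac{1692}{142} = - \frac{2040}{30053} - \frac{846}{71} = - \frac{25569678}{2133763}$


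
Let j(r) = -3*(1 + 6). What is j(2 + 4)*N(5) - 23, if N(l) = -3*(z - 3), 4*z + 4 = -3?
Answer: -1289/4 ≈ -322.25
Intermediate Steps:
z = -7/4 (z = -1 + (¼)*(-3) = -1 - ¾ = -7/4 ≈ -1.7500)
j(r) = -21 (j(r) = -3*7 = -21)
N(l) = 57/4 (N(l) = -3*(-7/4 - 3) = -3*(-19/4) = 57/4)
j(2 + 4)*N(5) - 23 = -21*57/4 - 23 = -1197/4 - 23 = -1289/4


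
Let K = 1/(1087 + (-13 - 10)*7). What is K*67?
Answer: 67/926 ≈ 0.072354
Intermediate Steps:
K = 1/926 (K = 1/(1087 - 23*7) = 1/(1087 - 161) = 1/926 ≈ 0.0010799)
K*67 = (1/926)*67 = 67/926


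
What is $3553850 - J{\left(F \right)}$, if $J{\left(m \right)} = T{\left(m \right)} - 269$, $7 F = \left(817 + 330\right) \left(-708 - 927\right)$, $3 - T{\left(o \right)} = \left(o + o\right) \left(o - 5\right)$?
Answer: $\frac{7034143163884}{49} \approx 1.4355 \cdot 10^{11}$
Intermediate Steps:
$T{\left(o \right)} = 3 - 2 o \left(-5 + o\right)$ ($T{\left(o \right)} = 3 - \left(o + o\right) \left(o - 5\right) = 3 - 2 o \left(-5 + o\right)$)
$F = - \frac{1875345}{7}$ ($F = \frac{\left(817 + 330\right) \left(-708 - 927\right)}{7} = \frac{1147 \left(-1635\right)}{7} = \frac{1}{7} \left(-1875345\right) = - \frac{1875345}{7} \approx -2.6791 \cdot 10^{5}$)
$J{\left(m \right)} = -266 - 2 m^{2} + 10 m$ ($J{\left(m \right)} = \left(3 - 2 m^{2} + 10 m\right) - 269 = -266 - 2 m^{2} + 10 m$)
$3553850 - J{\left(F \right)} = 3553850 - \left(-266 - 2 \left(- \frac{1875345}{7}\right)^{2} + 10 \left(- \frac{1875345}{7}\right)\right) = 3553850 - \left(-266 - \frac{7033837738050}{49} - \frac{18753450}{7}\right) = 3553850 - - \frac{7033969025234}{49} = 3553850 + \frac{7033969025234}{49} = \frac{7034143163884}{49}$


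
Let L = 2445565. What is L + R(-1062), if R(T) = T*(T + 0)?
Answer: 3573409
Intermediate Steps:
R(T) = T**2 (R(T) = T*T = T**2)
L + R(-1062) = 2445565 + (-1062)**2 = 2445565 + 1127844 = 3573409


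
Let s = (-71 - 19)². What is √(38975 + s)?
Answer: 5*√1883 ≈ 216.97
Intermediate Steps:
s = 8100 (s = (-90)² = 8100)
√(38975 + s) = √(38975 + 8100) = √47075 = 5*√1883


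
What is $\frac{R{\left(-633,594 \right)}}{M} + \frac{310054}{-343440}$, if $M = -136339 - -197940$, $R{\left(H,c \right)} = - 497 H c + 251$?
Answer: $\frac{32080323813173}{10578123720} \approx 3032.7$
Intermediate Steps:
$R{\left(H,c \right)} = 251 - 497 H c$ ($R{\left(H,c \right)} = - 497 H c + 251 = 251 - 497 H c$)
$M = 61601$ ($M = -136339 + 197940 = 61601$)
$\frac{R{\left(-633,594 \right)}}{M} + \frac{310054}{-343440} = \frac{251 - \left(-314601\right) 594}{61601} + \frac{310054}{-343440} = \left(251 + 186872994\right) \frac{1}{61601} + 310054 \left(- \frac{1}{343440}\right) = 186873245 \cdot \frac{1}{61601} - \frac{155027}{171720} = \frac{186873245}{61601} - \frac{155027}{171720} = \frac{32080323813173}{10578123720}$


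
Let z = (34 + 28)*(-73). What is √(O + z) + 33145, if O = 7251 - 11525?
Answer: 33145 + 20*I*√22 ≈ 33145.0 + 93.808*I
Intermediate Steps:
O = -4274
z = -4526 (z = 62*(-73) = -4526)
√(O + z) + 33145 = √(-4274 - 4526) + 33145 = √(-8800) + 33145 = 20*I*√22 + 33145 = 33145 + 20*I*√22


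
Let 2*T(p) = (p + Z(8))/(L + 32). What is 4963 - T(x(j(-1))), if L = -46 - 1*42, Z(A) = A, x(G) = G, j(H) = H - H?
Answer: 69483/14 ≈ 4963.1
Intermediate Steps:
j(H) = 0
L = -88 (L = -46 - 42 = -88)
T(p) = -1/14 - p/112 (T(p) = ((p + 8)/(-88 + 32))/2 = ((8 + p)/(-56))/2 = ((8 + p)*(-1/56))/2 = (-⅐ - p/56)/2 = -1/14 - p/112)
4963 - T(x(j(-1))) = 4963 - (-1/14 - 1/112*0) = 4963 - (-1/14 + 0) = 4963 - 1*(-1/14) = 4963 + 1/14 = 69483/14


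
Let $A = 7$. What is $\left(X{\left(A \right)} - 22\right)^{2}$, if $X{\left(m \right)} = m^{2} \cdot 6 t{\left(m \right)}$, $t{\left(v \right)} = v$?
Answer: $4145296$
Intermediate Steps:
$X{\left(m \right)} = 6 m^{3}$ ($X{\left(m \right)} = m^{2} \cdot 6 m = 6 m^{2} m = 6 m^{3}$)
$\left(X{\left(A \right)} - 22\right)^{2} = \left(6 \cdot 7^{3} - 22\right)^{2} = \left(6 \cdot 343 - 22\right)^{2} = \left(2058 - 22\right)^{2} = 2036^{2} = 4145296$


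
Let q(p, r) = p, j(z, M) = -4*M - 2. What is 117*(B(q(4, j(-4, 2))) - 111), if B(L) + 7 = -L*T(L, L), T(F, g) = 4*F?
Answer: -21294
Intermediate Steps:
j(z, M) = -2 - 4*M
B(L) = -7 - 4*L**2 (B(L) = -7 - L*4*L = -7 - 4*L**2)
117*(B(q(4, j(-4, 2))) - 111) = 117*((-7 - 4*4**2) - 111) = 117*((-7 - 4*16) - 111) = 117*((-7 - 64) - 111) = 117*(-71 - 111) = 117*(-182) = -21294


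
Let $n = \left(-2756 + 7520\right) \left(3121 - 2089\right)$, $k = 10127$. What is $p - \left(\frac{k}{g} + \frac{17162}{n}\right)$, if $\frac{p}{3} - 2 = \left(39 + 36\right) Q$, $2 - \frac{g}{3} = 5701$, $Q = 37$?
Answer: $\frac{2846846717033}{341693136} \approx 8331.6$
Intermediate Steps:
$n = 4916448$ ($n = 4764 \cdot 1032 = 4916448$)
$g = -17097$ ($g = 6 - 17103 = -17097$)
$p = 8331$ ($p = 6 + 3 \left(39 + 36\right) 37 = 6 + 3 \cdot 75 \cdot 37 = 6 + 3 \cdot 2775 = 6 + 8325 = 8331$)
$p - \left(\frac{k}{g} + \frac{17162}{n}\right) = 8331 - \left(\frac{10127}{-17097} + \frac{17162}{4916448}\right) = 8331 - \left(10127 \left(- \frac{1}{17097}\right) + 17162 \cdot \frac{1}{4916448}\right) = 8331 - \left(- \frac{247}{417} + \frac{8581}{2458224}\right) = 8331 - - \frac{201201017}{341693136} = 8331 + \frac{201201017}{341693136} = \frac{2846846717033}{341693136}$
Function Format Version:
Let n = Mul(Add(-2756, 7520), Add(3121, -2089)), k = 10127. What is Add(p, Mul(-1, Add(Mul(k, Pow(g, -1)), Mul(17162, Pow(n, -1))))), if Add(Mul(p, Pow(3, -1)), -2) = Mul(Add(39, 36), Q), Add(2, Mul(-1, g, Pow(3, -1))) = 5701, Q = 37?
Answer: Rational(2846846717033, 341693136) ≈ 8331.6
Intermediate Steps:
n = 4916448 (n = Mul(4764, 1032) = 4916448)
g = -17097 (g = Add(6, Mul(-3, 5701)) = Add(6, -17103) = -17097)
p = 8331 (p = Add(6, Mul(3, Mul(Add(39, 36), 37))) = Add(6, Mul(3, Mul(75, 37))) = Add(6, Mul(3, 2775)) = Add(6, 8325) = 8331)
Add(p, Mul(-1, Add(Mul(k, Pow(g, -1)), Mul(17162, Pow(n, -1))))) = Add(8331, Mul(-1, Add(Mul(10127, Pow(-17097, -1)), Mul(17162, Pow(4916448, -1))))) = Add(8331, Mul(-1, Add(Mul(10127, Rational(-1, 17097)), Mul(17162, Rational(1, 4916448))))) = Add(8331, Mul(-1, Add(Rational(-247, 417), Rational(8581, 2458224)))) = Add(8331, Mul(-1, Rational(-201201017, 341693136))) = Add(8331, Rational(201201017, 341693136)) = Rational(2846846717033, 341693136)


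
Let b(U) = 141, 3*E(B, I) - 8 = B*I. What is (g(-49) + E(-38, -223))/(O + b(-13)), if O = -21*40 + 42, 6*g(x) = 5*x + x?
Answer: -8335/1971 ≈ -4.2288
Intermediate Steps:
E(B, I) = 8/3 + B*I/3 (E(B, I) = 8/3 + (B*I)/3 = 8/3 + B*I/3)
g(x) = x (g(x) = (5*x + x)/6 = (6*x)/6 = x)
O = -798 (O = -840 + 42 = -798)
(g(-49) + E(-38, -223))/(O + b(-13)) = (-49 + (8/3 + (⅓)*(-38)*(-223)))/(-798 + 141) = (-49 + (8/3 + 8474/3))/(-657) = (-49 + 8482/3)*(-1/657) = (8335/3)*(-1/657) = -8335/1971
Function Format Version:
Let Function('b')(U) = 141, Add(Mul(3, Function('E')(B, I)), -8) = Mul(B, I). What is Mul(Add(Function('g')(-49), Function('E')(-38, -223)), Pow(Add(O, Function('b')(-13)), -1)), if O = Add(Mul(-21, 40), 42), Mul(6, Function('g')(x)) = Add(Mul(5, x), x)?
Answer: Rational(-8335, 1971) ≈ -4.2288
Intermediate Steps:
Function('E')(B, I) = Add(Rational(8, 3), Mul(Rational(1, 3), B, I)) (Function('E')(B, I) = Add(Rational(8, 3), Mul(Rational(1, 3), Mul(B, I))) = Add(Rational(8, 3), Mul(Rational(1, 3), B, I)))
Function('g')(x) = x (Function('g')(x) = Mul(Rational(1, 6), Add(Mul(5, x), x)) = Mul(Rational(1, 6), Mul(6, x)) = x)
O = -798 (O = Add(-840, 42) = -798)
Mul(Add(Function('g')(-49), Function('E')(-38, -223)), Pow(Add(O, Function('b')(-13)), -1)) = Mul(Add(-49, Add(Rational(8, 3), Mul(Rational(1, 3), -38, -223))), Pow(Add(-798, 141), -1)) = Mul(Add(-49, Add(Rational(8, 3), Rational(8474, 3))), Pow(-657, -1)) = Mul(Add(-49, Rational(8482, 3)), Rational(-1, 657)) = Mul(Rational(8335, 3), Rational(-1, 657)) = Rational(-8335, 1971)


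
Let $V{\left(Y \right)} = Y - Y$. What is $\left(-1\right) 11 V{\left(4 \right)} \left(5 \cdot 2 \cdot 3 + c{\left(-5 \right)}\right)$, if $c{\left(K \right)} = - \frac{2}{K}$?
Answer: $0$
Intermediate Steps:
$V{\left(Y \right)} = 0$
$\left(-1\right) 11 V{\left(4 \right)} \left(5 \cdot 2 \cdot 3 + c{\left(-5 \right)}\right) = \left(-1\right) 11 \cdot 0 \left(5 \cdot 2 \cdot 3 - \frac{2}{-5}\right) = \left(-11\right) 0 \left(10 \cdot 3 - - \frac{2}{5}\right) = 0 \left(30 + \frac{2}{5}\right) = 0 \cdot \frac{152}{5} = 0$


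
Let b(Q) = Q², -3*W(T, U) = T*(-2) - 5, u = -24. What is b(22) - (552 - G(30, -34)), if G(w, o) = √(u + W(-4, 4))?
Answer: -68 + 5*I ≈ -68.0 + 5.0*I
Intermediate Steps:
W(T, U) = 5/3 + 2*T/3 (W(T, U) = -(T*(-2) - 5)/3 = -(-2*T - 5)/3 = -(-5 - 2*T)/3 = 5/3 + 2*T/3)
G(w, o) = 5*I (G(w, o) = √(-24 + (5/3 + (⅔)*(-4))) = √(-24 + (5/3 - 8/3)) = √(-24 - 1) = √(-25) = 5*I)
b(22) - (552 - G(30, -34)) = 22² - (552 - 5*I) = 484 - (552 - 5*I) = 484 + (-552 + 5*I) = -68 + 5*I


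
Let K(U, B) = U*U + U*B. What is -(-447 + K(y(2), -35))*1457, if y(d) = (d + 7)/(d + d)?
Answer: 12138267/16 ≈ 7.5864e+5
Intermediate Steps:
y(d) = (7 + d)/(2*d) (y(d) = (7 + d)/((2*d)) = (7 + d)*(1/(2*d)) = (7 + d)/(2*d))
K(U, B) = U² + B*U
-(-447 + K(y(2), -35))*1457 = -(-447 + ((½)*(7 + 2)/2)*(-35 + (½)*(7 + 2)/2))*1457 = -(-447 + ((½)*(½)*9)*(-35 + (½)*(½)*9))*1457 = -(-447 + 9*(-35 + 9/4)/4)*1457 = -(-447 + (9/4)*(-131/4))*1457 = -(-447 - 1179/16)*1457 = -(-8331)*1457/16 = -1*(-12138267/16) = 12138267/16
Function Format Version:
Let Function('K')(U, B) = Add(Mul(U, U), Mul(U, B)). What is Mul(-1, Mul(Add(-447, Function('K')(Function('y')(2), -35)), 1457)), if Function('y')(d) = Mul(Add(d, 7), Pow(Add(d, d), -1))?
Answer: Rational(12138267, 16) ≈ 7.5864e+5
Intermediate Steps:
Function('y')(d) = Mul(Rational(1, 2), Pow(d, -1), Add(7, d)) (Function('y')(d) = Mul(Add(7, d), Pow(Mul(2, d), -1)) = Mul(Add(7, d), Mul(Rational(1, 2), Pow(d, -1))) = Mul(Rational(1, 2), Pow(d, -1), Add(7, d)))
Function('K')(U, B) = Add(Pow(U, 2), Mul(B, U))
Mul(-1, Mul(Add(-447, Function('K')(Function('y')(2), -35)), 1457)) = Mul(-1, Mul(Add(-447, Mul(Mul(Rational(1, 2), Pow(2, -1), Add(7, 2)), Add(-35, Mul(Rational(1, 2), Pow(2, -1), Add(7, 2))))), 1457)) = Mul(-1, Mul(Add(-447, Mul(Mul(Rational(1, 2), Rational(1, 2), 9), Add(-35, Mul(Rational(1, 2), Rational(1, 2), 9)))), 1457)) = Mul(-1, Mul(Add(-447, Mul(Rational(9, 4), Add(-35, Rational(9, 4)))), 1457)) = Mul(-1, Mul(Add(-447, Mul(Rational(9, 4), Rational(-131, 4))), 1457)) = Mul(-1, Mul(Add(-447, Rational(-1179, 16)), 1457)) = Mul(-1, Mul(Rational(-8331, 16), 1457)) = Mul(-1, Rational(-12138267, 16)) = Rational(12138267, 16)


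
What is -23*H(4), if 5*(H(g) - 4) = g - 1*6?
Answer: -414/5 ≈ -82.800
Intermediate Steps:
H(g) = 14/5 + g/5 (H(g) = 4 + (g - 1*6)/5 = 4 + (g - 6)/5 = 4 + (-6 + g)/5 = 4 + (-6/5 + g/5) = 14/5 + g/5)
-23*H(4) = -23*(14/5 + (1/5)*4) = -23*(14/5 + 4/5) = -23*18/5 = -414/5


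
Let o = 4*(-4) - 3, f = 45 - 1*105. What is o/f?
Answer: 19/60 ≈ 0.31667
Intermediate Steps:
f = -60 (f = 45 - 105 = -60)
o = -19 (o = -16 - 3 = -19)
o/f = -19/(-60) = -19*(-1/60) = 19/60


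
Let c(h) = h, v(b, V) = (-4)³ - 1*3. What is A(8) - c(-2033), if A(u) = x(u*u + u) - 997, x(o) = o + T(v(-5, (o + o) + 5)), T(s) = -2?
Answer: 1106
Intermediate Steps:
v(b, V) = -67 (v(b, V) = -64 - 3 = -67)
x(o) = -2 + o (x(o) = o - 2 = -2 + o)
A(u) = -999 + u + u² (A(u) = (-2 + (u*u + u)) - 997 = (-2 + (u² + u)) - 997 = (-2 + (u + u²)) - 997 = (-2 + u + u²) - 997 = -999 + u + u²)
A(8) - c(-2033) = (-999 + 8*(1 + 8)) - 1*(-2033) = (-999 + 8*9) + 2033 = (-999 + 72) + 2033 = -927 + 2033 = 1106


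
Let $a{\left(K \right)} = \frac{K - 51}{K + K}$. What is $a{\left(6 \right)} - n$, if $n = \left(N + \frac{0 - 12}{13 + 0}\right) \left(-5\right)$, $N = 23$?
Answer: $\frac{5545}{52} \approx 106.63$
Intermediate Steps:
$a{\left(K \right)} = \frac{-51 + K}{2 K}$
$n = - \frac{1435}{13}$ ($n = \left(23 + \frac{0 - 12}{13 + 0}\right) \left(-5\right) = \left(23 - \frac{12}{13}\right) \left(-5\right) = \frac{287}{13} \left(-5\right) = - \frac{1435}{13} \approx -110.38$)
$a{\left(6 \right)} - n = \frac{-51 + 6}{2 \cdot 6} - - \frac{1435}{13} = \frac{1}{2} \cdot \frac{1}{6} \left(-45\right) + \frac{1435}{13} = - \frac{15}{4} + \frac{1435}{13} = \frac{5545}{52}$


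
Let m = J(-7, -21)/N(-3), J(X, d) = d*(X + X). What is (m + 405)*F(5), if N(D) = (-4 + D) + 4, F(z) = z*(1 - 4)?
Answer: -4605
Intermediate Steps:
F(z) = -3*z (F(z) = z*(-3) = -3*z)
J(X, d) = 2*X*d (J(X, d) = d*(2*X) = 2*X*d)
N(D) = D
m = -98 (m = (2*(-7)*(-21))/(-3) = 294*(-⅓) = -98)
(m + 405)*F(5) = (-98 + 405)*(-3*5) = 307*(-15) = -4605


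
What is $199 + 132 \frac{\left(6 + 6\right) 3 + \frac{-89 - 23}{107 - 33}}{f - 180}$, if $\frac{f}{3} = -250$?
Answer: $\frac{1113193}{5735} \approx 194.11$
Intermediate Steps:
$f = -750$ ($f = 3 \left(-250\right) = -750$)
$199 + 132 \frac{\left(6 + 6\right) 3 + \frac{-89 - 23}{107 - 33}}{f - 180} = 199 + 132 \frac{\left(6 + 6\right) 3 + \frac{-89 - 23}{107 - 33}}{-750 - 180} = 199 + 132 \frac{12 \cdot 3 - \frac{112}{74}}{-930} = 199 + 132 \left(36 - \frac{56}{37}\right) \left(- \frac{1}{930}\right) = 199 + 132 \cdot \frac{1276}{37} \left(- \frac{1}{930}\right) = 199 + 132 \left(- \frac{638}{17205}\right) = 199 - \frac{28072}{5735} = \frac{1113193}{5735}$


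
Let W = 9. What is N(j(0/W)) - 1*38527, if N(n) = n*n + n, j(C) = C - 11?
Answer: -38417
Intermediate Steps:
j(C) = -11 + C
N(n) = n + n² (N(n) = n² + n = n + n²)
N(j(0/W)) - 1*38527 = (-11 + 0/9)*(1 + (-11 + 0/9)) - 1*38527 = (-11 + 0*(⅑))*(1 + (-11 + 0*(⅑))) - 38527 = (-11 + 0)*(1 + (-11 + 0)) - 38527 = -11*(1 - 11) - 38527 = -11*(-10) - 38527 = 110 - 38527 = -38417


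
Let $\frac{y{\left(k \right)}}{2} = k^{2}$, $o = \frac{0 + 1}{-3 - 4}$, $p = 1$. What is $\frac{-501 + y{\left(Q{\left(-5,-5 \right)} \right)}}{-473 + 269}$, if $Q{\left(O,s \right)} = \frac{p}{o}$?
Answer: $\frac{403}{204} \approx 1.9755$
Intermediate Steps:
$o = - \frac{1}{7}$ ($o = 1 \frac{1}{-7} = 1 \left(- \frac{1}{7}\right) = - \frac{1}{7} \approx -0.14286$)
$Q{\left(O,s \right)} = -7$ ($Q{\left(O,s \right)} = 1 \frac{1}{- \frac{1}{7}} = 1 \left(-7\right) = -7$)
$y{\left(k \right)} = 2 k^{2}$
$\frac{-501 + y{\left(Q{\left(-5,-5 \right)} \right)}}{-473 + 269} = \frac{-501 + 2 \left(-7\right)^{2}}{-473 + 269} = \frac{-501 + 2 \cdot 49}{-204} = \left(-501 + 98\right) \left(- \frac{1}{204}\right) = \left(-403\right) \left(- \frac{1}{204}\right) = \frac{403}{204}$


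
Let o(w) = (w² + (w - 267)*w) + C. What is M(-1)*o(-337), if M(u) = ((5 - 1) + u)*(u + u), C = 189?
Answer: -1903836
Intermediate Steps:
M(u) = 2*u*(4 + u) (M(u) = (4 + u)*(2*u) = 2*u*(4 + u))
o(w) = 189 + w² + w*(-267 + w) (o(w) = (w² + (w - 267)*w) + 189 = (w² + (-267 + w)*w) + 189 = (w² + w*(-267 + w)) + 189 = 189 + w² + w*(-267 + w))
M(-1)*o(-337) = (2*(-1)*(4 - 1))*(189 - 267*(-337) + 2*(-337)²) = (2*(-1)*3)*(189 + 89979 + 2*113569) = -6*(189 + 89979 + 227138) = -6*317306 = -1903836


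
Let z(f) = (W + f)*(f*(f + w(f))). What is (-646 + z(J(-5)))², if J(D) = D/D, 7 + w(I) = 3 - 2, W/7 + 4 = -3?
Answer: 164836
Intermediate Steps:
W = -49 (W = -28 + 7*(-3) = -28 - 21 = -49)
w(I) = -6 (w(I) = -7 + (3 - 2) = -7 + 1 = -6)
J(D) = 1
z(f) = f*(-49 + f)*(-6 + f) (z(f) = (-49 + f)*(f*(f - 6)) = (-49 + f)*(f*(-6 + f)) = f*(-49 + f)*(-6 + f))
(-646 + z(J(-5)))² = (-646 + 1*(294 + 1² - 55*1))² = (-646 + 1*(294 + 1 - 55))² = (-646 + 1*240)² = (-646 + 240)² = (-406)² = 164836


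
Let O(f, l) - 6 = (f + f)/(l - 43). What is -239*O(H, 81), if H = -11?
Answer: -24617/19 ≈ -1295.6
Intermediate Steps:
O(f, l) = 6 + 2*f/(-43 + l) (O(f, l) = 6 + (f + f)/(l - 43) = 6 + (2*f)/(-43 + l) = 6 + 2*f/(-43 + l))
-239*O(H, 81) = -478*(-129 - 11 + 3*81)/(-43 + 81) = -478*(-129 - 11 + 243)/38 = -478*103/38 = -239*103/19 = -24617/19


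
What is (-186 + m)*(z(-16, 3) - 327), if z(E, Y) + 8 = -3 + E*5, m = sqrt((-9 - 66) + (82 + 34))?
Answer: 77748 - 418*sqrt(41) ≈ 75072.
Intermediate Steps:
m = sqrt(41) (m = sqrt(-75 + 116) = sqrt(41) ≈ 6.4031)
z(E, Y) = -11 + 5*E (z(E, Y) = -8 + (-3 + E*5) = -8 + (-3 + 5*E) = -11 + 5*E)
(-186 + m)*(z(-16, 3) - 327) = (-186 + sqrt(41))*((-11 + 5*(-16)) - 327) = (-186 + sqrt(41))*((-11 - 80) - 327) = (-186 + sqrt(41))*(-91 - 327) = (-186 + sqrt(41))*(-418) = 77748 - 418*sqrt(41)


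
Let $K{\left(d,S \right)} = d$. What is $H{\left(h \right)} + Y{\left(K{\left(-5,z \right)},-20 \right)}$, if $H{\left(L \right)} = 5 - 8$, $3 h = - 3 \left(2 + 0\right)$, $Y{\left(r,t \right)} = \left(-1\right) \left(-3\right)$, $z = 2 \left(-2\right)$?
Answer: $0$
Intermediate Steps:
$z = -4$
$Y{\left(r,t \right)} = 3$
$h = -2$ ($h = \frac{\left(-3\right) \left(2 + 0\right)}{3} = \frac{\left(-3\right) 2}{3} = \frac{1}{3} \left(-6\right) = -2$)
$H{\left(L \right)} = -3$ ($H{\left(L \right)} = 5 - 8 = -3$)
$H{\left(h \right)} + Y{\left(K{\left(-5,z \right)},-20 \right)} = -3 + 3 = 0$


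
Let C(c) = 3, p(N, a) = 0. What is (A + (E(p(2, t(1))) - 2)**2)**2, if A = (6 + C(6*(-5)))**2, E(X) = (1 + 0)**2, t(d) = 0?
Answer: 6724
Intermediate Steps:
E(X) = 1 (E(X) = 1**2 = 1)
A = 81 (A = (6 + 3)**2 = 9**2 = 81)
(A + (E(p(2, t(1))) - 2)**2)**2 = (81 + (1 - 2)**2)**2 = (81 + (-1)**2)**2 = (81 + 1)**2 = 82**2 = 6724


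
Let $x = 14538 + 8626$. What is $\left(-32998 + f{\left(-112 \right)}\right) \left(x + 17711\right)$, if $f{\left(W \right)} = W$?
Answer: $-1353371250$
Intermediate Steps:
$x = 23164$
$\left(-32998 + f{\left(-112 \right)}\right) \left(x + 17711\right) = \left(-32998 - 112\right) \left(23164 + 17711\right) = \left(-33110\right) 40875 = -1353371250$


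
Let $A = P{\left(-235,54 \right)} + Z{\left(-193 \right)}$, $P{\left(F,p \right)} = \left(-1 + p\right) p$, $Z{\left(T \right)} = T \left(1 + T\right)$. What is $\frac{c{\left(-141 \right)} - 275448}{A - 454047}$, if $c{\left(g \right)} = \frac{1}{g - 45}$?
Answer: $\frac{51233329}{77027994} \approx 0.66513$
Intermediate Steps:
$c{\left(g \right)} = \frac{1}{-45 + g}$
$P{\left(F,p \right)} = p \left(-1 + p\right)$
$A = 39918$ ($A = 54 \left(-1 + 54\right) - 193 \left(1 - 193\right) = 54 \cdot 53 - -37056 = 2862 + 37056 = 39918$)
$\frac{c{\left(-141 \right)} - 275448}{A - 454047} = \frac{\frac{1}{-45 - 141} - 275448}{39918 - 454047} = \frac{\frac{1}{-186} - 275448}{-414129} = \left(- \frac{1}{186} - 275448\right) \left(- \frac{1}{414129}\right) = \left(- \frac{51233329}{186}\right) \left(- \frac{1}{414129}\right) = \frac{51233329}{77027994}$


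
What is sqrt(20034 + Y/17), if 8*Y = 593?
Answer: sqrt(92657378)/68 ≈ 141.56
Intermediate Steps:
Y = 593/8 (Y = (1/8)*593 = 593/8 ≈ 74.125)
sqrt(20034 + Y/17) = sqrt(20034 + (593/8)/17) = sqrt(20034 + (593/8)*(1/17)) = sqrt(20034 + 593/136) = sqrt(2725217/136) = sqrt(92657378)/68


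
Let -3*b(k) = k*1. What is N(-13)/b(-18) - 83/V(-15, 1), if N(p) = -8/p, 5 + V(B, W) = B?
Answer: 3317/780 ≈ 4.2526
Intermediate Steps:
V(B, W) = -5 + B
b(k) = -k/3
N(-13)/b(-18) - 83/V(-15, 1) = (-8/(-13))/((-1/3*(-18))) - 83/(-5 - 15) = -8*(-1/13)/6 - 83/(-20) = (8/13)*(1/6) - 83*(-1/20) = 4/39 + 83/20 = 3317/780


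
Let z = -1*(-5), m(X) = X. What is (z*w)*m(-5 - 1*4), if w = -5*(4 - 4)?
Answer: 0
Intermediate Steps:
z = 5
w = 0 (w = -5*0 = 0)
(z*w)*m(-5 - 1*4) = (5*0)*(-5 - 1*4) = 0*(-5 - 4) = 0*(-9) = 0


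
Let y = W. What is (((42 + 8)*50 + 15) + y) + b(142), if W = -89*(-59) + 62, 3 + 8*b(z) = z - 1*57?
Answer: 31353/4 ≈ 7838.3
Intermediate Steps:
b(z) = -15/2 + z/8 (b(z) = -3/8 + (z - 1*57)/8 = -3/8 + (z - 57)/8 = -3/8 + (-57 + z)/8 = -3/8 + (-57/8 + z/8) = -15/2 + z/8)
W = 5313 (W = 5251 + 62 = 5313)
y = 5313
(((42 + 8)*50 + 15) + y) + b(142) = (((42 + 8)*50 + 15) + 5313) + (-15/2 + (1/8)*142) = ((50*50 + 15) + 5313) + (-15/2 + 71/4) = ((2500 + 15) + 5313) + 41/4 = (2515 + 5313) + 41/4 = 7828 + 41/4 = 31353/4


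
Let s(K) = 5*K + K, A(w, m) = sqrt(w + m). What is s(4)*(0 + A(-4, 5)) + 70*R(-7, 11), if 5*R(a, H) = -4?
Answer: -32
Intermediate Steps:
A(w, m) = sqrt(m + w)
R(a, H) = -4/5 (R(a, H) = (1/5)*(-4) = -4/5)
s(K) = 6*K
s(4)*(0 + A(-4, 5)) + 70*R(-7, 11) = (6*4)*(0 + sqrt(5 - 4)) + 70*(-4/5) = 24*(0 + sqrt(1)) - 56 = 24*(0 + 1) - 56 = 24*1 - 56 = 24 - 56 = -32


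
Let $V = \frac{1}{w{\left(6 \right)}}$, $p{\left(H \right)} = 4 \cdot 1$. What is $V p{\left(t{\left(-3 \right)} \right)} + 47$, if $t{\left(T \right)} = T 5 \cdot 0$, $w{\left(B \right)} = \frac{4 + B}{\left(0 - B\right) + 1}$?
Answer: $45$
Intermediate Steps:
$w{\left(B \right)} = \frac{4 + B}{1 - B}$ ($w{\left(B \right)} = \frac{4 + B}{- B + 1} = \frac{4 + B}{1 - B}$)
$t{\left(T \right)} = 0$ ($t{\left(T \right)} = 5 T 0 = 0$)
$p{\left(H \right)} = 4$
$V = - \frac{1}{2}$ ($V = \frac{1}{\frac{1}{-1 + 6} \left(-4 - 6\right)} = \frac{1}{\frac{1}{5} \left(-4 - 6\right)} = \frac{1}{\frac{1}{5} \left(-10\right)} = \frac{1}{-2} = - \frac{1}{2} \approx -0.5$)
$V p{\left(t{\left(-3 \right)} \right)} + 47 = \left(- \frac{1}{2}\right) 4 + 47 = -2 + 47 = 45$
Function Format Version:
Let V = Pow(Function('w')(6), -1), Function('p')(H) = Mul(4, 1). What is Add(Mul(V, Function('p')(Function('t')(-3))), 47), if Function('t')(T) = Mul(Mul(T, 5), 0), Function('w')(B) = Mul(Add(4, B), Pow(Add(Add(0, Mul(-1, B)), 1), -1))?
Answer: 45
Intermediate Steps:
Function('w')(B) = Mul(Pow(Add(1, Mul(-1, B)), -1), Add(4, B)) (Function('w')(B) = Mul(Add(4, B), Pow(Add(Mul(-1, B), 1), -1)) = Mul(Add(4, B), Pow(Add(1, Mul(-1, B)), -1)) = Mul(Pow(Add(1, Mul(-1, B)), -1), Add(4, B)))
Function('t')(T) = 0 (Function('t')(T) = Mul(Mul(5, T), 0) = 0)
Function('p')(H) = 4
V = Rational(-1, 2) (V = Pow(Mul(Pow(Add(-1, 6), -1), Add(-4, Mul(-1, 6))), -1) = Pow(Mul(Pow(5, -1), Add(-4, -6)), -1) = Pow(Mul(Rational(1, 5), -10), -1) = Pow(-2, -1) = Rational(-1, 2) ≈ -0.50000)
Add(Mul(V, Function('p')(Function('t')(-3))), 47) = Add(Mul(Rational(-1, 2), 4), 47) = Add(-2, 47) = 45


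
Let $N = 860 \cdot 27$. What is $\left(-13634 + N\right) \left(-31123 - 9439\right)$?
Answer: $-388827332$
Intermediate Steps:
$N = 23220$
$\left(-13634 + N\right) \left(-31123 - 9439\right) = \left(-13634 + 23220\right) \left(-31123 - 9439\right) = 9586 \left(-40562\right) = -388827332$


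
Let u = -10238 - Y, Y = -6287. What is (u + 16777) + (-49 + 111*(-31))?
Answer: 9336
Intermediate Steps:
u = -3951 (u = -10238 - 1*(-6287) = -10238 + 6287 = -3951)
(u + 16777) + (-49 + 111*(-31)) = (-3951 + 16777) + (-49 + 111*(-31)) = 12826 + (-49 - 3441) = 12826 - 3490 = 9336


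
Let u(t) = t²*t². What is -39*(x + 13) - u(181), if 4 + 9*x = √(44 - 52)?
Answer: -3219850832/3 - 26*I*√2/3 ≈ -1.0733e+9 - 12.257*I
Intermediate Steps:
u(t) = t⁴
x = -4/9 + 2*I*√2/9 (x = -4/9 + √(44 - 52)/9 = -4/9 + √(-8)/9 = -4/9 + (2*I*√2)/9 = -4/9 + 2*I*√2/9 ≈ -0.44444 + 0.31427*I)
-39*(x + 13) - u(181) = -39*((-4/9 + 2*I*√2/9) + 13) - 1*181⁴ = -39*(113/9 + 2*I*√2/9) - 1*1073283121 = (-1469/3 - 26*I*√2/3) - 1073283121 = -3219850832/3 - 26*I*√2/3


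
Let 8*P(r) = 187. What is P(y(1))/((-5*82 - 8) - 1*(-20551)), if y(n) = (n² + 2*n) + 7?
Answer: 187/161064 ≈ 0.0011610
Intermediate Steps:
y(n) = 7 + n² + 2*n
P(r) = 187/8 (P(r) = (⅛)*187 = 187/8)
P(y(1))/((-5*82 - 8) - 1*(-20551)) = 187/(8*((-5*82 - 8) - 1*(-20551))) = 187/(8*((-410 - 8) + 20551)) = 187/(8*(-418 + 20551)) = (187/8)/20133 = (187/8)*(1/20133) = 187/161064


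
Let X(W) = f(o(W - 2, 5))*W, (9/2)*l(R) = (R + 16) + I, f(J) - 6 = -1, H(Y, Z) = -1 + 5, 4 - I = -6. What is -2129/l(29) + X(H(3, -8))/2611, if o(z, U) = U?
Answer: -50027171/287210 ≈ -174.18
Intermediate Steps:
I = 10 (I = 4 - 1*(-6) = 4 + 6 = 10)
H(Y, Z) = 4
f(J) = 5 (f(J) = 6 - 1 = 5)
l(R) = 52/9 + 2*R/9 (l(R) = 2*((R + 16) + 10)/9 = 2*((16 + R) + 10)/9 = 2*(26 + R)/9 = 52/9 + 2*R/9)
X(W) = 5*W
-2129/l(29) + X(H(3, -8))/2611 = -2129/(52/9 + (2/9)*29) + (5*4)/2611 = -2129/(52/9 + 58/9) + 20*(1/2611) = -2129/110/9 + 20/2611 = -2129*9/110 + 20/2611 = -19161/110 + 20/2611 = -50027171/287210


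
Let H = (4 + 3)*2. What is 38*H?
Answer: 532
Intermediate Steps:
H = 14 (H = 7*2 = 14)
38*H = 38*14 = 532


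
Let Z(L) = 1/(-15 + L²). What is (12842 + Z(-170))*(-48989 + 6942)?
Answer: -15596963417037/28885 ≈ -5.3997e+8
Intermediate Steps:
(12842 + Z(-170))*(-48989 + 6942) = (12842 + 1/(-15 + (-170)²))*(-48989 + 6942) = (12842 + 1/(-15 + 28900))*(-42047) = (12842 + 1/28885)*(-42047) = (370941171/28885)*(-42047) = -15596963417037/28885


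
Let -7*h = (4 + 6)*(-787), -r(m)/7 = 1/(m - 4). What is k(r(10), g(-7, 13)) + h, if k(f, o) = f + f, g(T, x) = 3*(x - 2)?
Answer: 23561/21 ≈ 1122.0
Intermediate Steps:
r(m) = -7/(-4 + m) (r(m) = -7/(m - 4) = -7/(-4 + m))
g(T, x) = -6 + 3*x (g(T, x) = 3*(-2 + x) = -6 + 3*x)
k(f, o) = 2*f
h = 7870/7 (h = -(4 + 6)*(-787)/7 = -10*(-787)/7 = -⅐*(-7870) = 7870/7 ≈ 1124.3)
k(r(10), g(-7, 13)) + h = 2*(-7/(-4 + 10)) + 7870/7 = 2*(-7/6) + 7870/7 = -7/3 + 7870/7 = 23561/21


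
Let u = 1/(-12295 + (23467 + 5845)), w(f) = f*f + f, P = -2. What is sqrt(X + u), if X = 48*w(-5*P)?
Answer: sqrt(1528973382937)/17017 ≈ 72.664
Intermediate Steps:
w(f) = f + f**2 (w(f) = f**2 + f = f + f**2)
u = 1/17017 (u = 1/(-12295 + 29312) = 1/17017 ≈ 5.8765e-5)
X = 5280 (X = 48*((-5*(-2))*(1 - 5*(-2))) = 48*(10*(1 + 10)) = 48*(10*11) = 48*110 = 5280)
sqrt(X + u) = sqrt(5280 + 1/17017) = sqrt(89849761/17017) = sqrt(1528973382937)/17017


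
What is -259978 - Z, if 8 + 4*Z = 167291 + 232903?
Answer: -720049/2 ≈ -3.6002e+5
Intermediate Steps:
Z = 200093/2 (Z = -2 + (167291 + 232903)/4 = -2 + (1/4)*400194 = -2 + 200097/2 = 200093/2 ≈ 1.0005e+5)
-259978 - Z = -259978 - 1*200093/2 = -259978 - 200093/2 = -720049/2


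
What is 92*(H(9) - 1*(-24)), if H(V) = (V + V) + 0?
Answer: 3864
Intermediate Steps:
H(V) = 2*V (H(V) = 2*V + 0 = 2*V)
92*(H(9) - 1*(-24)) = 92*(2*9 - 1*(-24)) = 92*(18 + 24) = 92*42 = 3864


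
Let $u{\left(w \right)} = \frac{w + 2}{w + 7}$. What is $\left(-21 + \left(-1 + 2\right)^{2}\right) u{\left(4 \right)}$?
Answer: $- \frac{120}{11} \approx -10.909$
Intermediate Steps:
$u{\left(w \right)} = \frac{2 + w}{7 + w}$
$\left(-21 + \left(-1 + 2\right)^{2}\right) u{\left(4 \right)} = \left(-21 + \left(-1 + 2\right)^{2}\right) \frac{2 + 4}{7 + 4} = \left(-21 + 1^{2}\right) \frac{1}{11} \cdot 6 = \left(-21 + 1\right) \frac{1}{11} \cdot 6 = \left(-20\right) \frac{6}{11} = - \frac{120}{11}$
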